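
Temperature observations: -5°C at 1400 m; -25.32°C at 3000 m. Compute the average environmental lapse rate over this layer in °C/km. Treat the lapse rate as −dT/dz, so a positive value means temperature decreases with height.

12.7°C/km

Γ = −ΔT/Δz = (-5 − (-25.32)) / (3000 − 1400) m
  = 20.32°C / 1.6 km = 12.7°C/km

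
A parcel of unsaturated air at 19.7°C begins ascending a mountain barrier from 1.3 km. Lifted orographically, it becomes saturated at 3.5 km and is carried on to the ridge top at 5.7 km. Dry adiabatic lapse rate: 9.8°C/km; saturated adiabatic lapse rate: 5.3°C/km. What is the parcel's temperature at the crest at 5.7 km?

1300 → 3500 m (dry, 9.8°C/km): ΔT = -9.8 × 2.2 = -21.56°C → T = -1.86°C
3500 → 5700 m (saturated, 5.3°C/km): ΔT = -5.3 × 2.2 = -11.66°C → T = -13.52°C

-13.52°C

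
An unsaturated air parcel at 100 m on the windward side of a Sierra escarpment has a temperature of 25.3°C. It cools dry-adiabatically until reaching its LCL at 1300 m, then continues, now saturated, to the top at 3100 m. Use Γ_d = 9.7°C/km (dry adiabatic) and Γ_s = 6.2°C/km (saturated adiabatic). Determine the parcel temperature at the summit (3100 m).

From 100 m to 1300 m (dry): cools by 9.7 × 1.2 = 11.64°C, giving 13.66°C.
From 1300 m to 3100 m (saturated): cools by 6.2 × 1.8 = 11.16°C, giving 2.5°C.

2.5°C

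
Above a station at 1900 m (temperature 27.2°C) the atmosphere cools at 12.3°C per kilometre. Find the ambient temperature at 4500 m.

-4.78°C

Environmental to 4500 m: -12.3 × 2.6 km = -31.98°C, so T = -4.78°C.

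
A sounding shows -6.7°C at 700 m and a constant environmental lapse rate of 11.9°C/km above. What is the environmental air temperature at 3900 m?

700 → 3900 m (environmental, 11.9°C/km): ΔT = -11.9 × 3.2 = -38.08°C → T = -44.78°C

-44.78°C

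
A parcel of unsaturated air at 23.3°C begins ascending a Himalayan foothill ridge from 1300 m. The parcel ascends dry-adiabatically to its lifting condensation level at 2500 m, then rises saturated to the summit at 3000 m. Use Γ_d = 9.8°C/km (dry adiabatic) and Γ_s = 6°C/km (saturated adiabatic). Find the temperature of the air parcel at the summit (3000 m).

1300 → 2500 m (dry, 9.8°C/km): ΔT = -9.8 × 1.2 = -11.76°C → T = 11.54°C
2500 → 3000 m (saturated, 6°C/km): ΔT = -6 × 0.5 = -3°C → T = 8.54°C

8.54°C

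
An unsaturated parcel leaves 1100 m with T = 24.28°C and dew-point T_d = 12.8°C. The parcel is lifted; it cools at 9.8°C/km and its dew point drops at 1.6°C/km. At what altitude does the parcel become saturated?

T and T_d converge at 9.8 − 1.6 = 8.2°C per km
Height above start = (24.28 − 12.8) / 8.2 = 1.4 km
LCL altitude = 1100 m + 1400 m = 2500 m

2500 m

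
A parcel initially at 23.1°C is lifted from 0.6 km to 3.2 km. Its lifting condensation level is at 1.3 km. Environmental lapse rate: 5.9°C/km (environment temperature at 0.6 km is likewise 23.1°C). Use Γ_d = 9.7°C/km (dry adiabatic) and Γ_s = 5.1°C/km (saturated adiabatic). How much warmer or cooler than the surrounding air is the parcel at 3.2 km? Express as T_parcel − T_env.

-1.14°C (parcel cooler than environment)

Parcel:
  600 → 1300 m (dry, 9.7°C/km): ΔT = -9.7 × 0.7 = -6.79°C → T = 16.31°C
  1300 → 3200 m (saturated, 5.1°C/km): ΔT = -5.1 × 1.9 = -9.69°C → T = 6.62°C
Environment:
  600 → 3200 m (environment, 5.9°C/km): ΔT = -5.9 × 2.6 = -15.34°C → T = 7.76°C
T_parcel − T_env = 6.62 − 7.76 = -1.14°C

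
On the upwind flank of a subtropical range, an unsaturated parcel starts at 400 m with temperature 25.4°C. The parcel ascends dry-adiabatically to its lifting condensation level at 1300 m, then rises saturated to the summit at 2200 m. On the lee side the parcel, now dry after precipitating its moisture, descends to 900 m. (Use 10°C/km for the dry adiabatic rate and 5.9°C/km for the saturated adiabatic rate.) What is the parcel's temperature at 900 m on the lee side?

24.09°C

From 400 m to 1300 m (dry): cools by 10 × 0.9 = 9°C, giving 16.4°C.
From 1300 m to 2200 m (saturated): cools by 5.9 × 0.9 = 5.31°C, giving 11.09°C.
From 2200 m to 900 m (dry descent): warms by 10 × 1.3 = 13°C, giving 24.09°C.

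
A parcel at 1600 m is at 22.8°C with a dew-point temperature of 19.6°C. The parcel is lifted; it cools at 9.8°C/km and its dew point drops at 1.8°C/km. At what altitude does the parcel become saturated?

2000 m

T and T_d converge at 9.8 − 1.8 = 8°C per km
Height above start = (22.8 − 19.6) / 8 = 0.4 km
LCL altitude = 1600 m + 400 m = 2000 m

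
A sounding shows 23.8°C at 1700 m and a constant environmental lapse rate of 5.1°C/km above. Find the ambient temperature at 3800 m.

13.09°C

1700 → 3800 m (environmental, 5.1°C/km): ΔT = -5.1 × 2.1 = -10.71°C → T = 13.09°C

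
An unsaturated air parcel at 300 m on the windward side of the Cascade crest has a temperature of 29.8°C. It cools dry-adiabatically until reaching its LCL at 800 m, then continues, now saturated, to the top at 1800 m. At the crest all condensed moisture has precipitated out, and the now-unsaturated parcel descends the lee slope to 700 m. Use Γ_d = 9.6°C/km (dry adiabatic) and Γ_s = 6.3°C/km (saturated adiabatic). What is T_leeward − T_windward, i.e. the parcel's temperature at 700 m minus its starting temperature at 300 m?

-0.54°C

300 → 800 m (dry, 9.6°C/km): ΔT = -9.6 × 0.5 = -4.8°C → T = 25°C
800 → 1800 m (saturated, 6.3°C/km): ΔT = -6.3 × 1 = -6.3°C → T = 18.7°C
1800 → 700 m (dry descent, 9.6°C/km): ΔT = +9.6 × 1.1 = +10.56°C → T = 29.26°C
Net change vs windward start: 29.26 − 29.8 = -0.54°C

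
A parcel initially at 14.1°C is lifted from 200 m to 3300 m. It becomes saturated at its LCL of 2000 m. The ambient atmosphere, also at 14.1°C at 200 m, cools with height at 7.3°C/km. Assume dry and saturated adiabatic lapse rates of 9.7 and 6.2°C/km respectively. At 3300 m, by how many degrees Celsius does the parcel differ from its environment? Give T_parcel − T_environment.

-2.89°C (parcel cooler than environment)

Parcel:
  From 200 m to 2000 m (dry): cools by 9.7 × 1.8 = 17.46°C, giving -3.36°C.
  From 2000 m to 3300 m (saturated): cools by 6.2 × 1.3 = 8.06°C, giving -11.42°C.
Environment:
  From 200 m to 3300 m (environment): cools by 7.3 × 3.1 = 22.63°C, giving -8.53°C.
T_parcel − T_env = -11.42 − (-8.53) = -2.89°C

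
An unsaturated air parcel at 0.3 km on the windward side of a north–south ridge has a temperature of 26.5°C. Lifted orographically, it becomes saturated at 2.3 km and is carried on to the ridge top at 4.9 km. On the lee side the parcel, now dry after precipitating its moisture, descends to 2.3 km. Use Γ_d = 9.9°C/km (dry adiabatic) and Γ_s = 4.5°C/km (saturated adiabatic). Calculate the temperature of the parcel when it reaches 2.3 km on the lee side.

From 300 m to 2300 m (dry): cools by 9.9 × 2 = 19.8°C, giving 6.7°C.
From 2300 m to 4900 m (saturated): cools by 4.5 × 2.6 = 11.7°C, giving -5°C.
From 4900 m to 2300 m (dry descent): warms by 9.9 × 2.6 = 25.74°C, giving 20.74°C.

20.74°C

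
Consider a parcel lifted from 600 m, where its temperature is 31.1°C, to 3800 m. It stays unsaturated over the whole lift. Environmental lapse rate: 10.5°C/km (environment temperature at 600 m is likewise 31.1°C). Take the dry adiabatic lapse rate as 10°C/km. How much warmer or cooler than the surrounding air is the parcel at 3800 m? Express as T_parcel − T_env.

+1.6°C (parcel warmer than environment)

Parcel:
  Dry to 3800 m: -10 × 3.2 km = -32°C, so T = -0.9°C.
Environment:
  Environment to 3800 m: -10.5 × 3.2 km = -33.6°C, so T = -2.5°C.
T_parcel − T_env = -0.9 − (-2.5) = +1.6°C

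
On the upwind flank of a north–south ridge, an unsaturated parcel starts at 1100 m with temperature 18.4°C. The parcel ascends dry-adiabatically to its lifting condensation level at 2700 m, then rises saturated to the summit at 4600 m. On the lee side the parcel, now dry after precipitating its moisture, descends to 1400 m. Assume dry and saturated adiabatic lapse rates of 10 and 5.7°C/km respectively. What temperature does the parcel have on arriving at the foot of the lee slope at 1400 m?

Dry to 2700 m: -10 × 1.6 km = -16°C, so T = 2.4°C.
Saturated to 4600 m: -5.7 × 1.9 km = -10.83°C, so T = -8.43°C.
Dry descent to 1400 m: +10 × 3.2 km = +32°C, so T = 23.57°C.

23.57°C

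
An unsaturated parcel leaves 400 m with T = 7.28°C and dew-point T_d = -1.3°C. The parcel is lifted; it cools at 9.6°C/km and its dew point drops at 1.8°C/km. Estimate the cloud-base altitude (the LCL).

T and T_d converge at 9.6 − 1.8 = 7.8°C per km
Height above start = (7.28 − (-1.3)) / 7.8 = 1.1 km
LCL altitude = 400 m + 1100 m = 1500 m

1500 m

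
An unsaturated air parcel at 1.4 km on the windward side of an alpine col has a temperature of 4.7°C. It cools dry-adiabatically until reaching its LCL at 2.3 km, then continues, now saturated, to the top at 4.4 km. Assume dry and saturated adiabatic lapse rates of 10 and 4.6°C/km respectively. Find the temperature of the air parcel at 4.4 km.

-13.96°C

1400–2300 m, dry: Δz = 0.9 km ⇒ ΔT = -9°C; T = -4.3°C
2300–4400 m, saturated: Δz = 2.1 km ⇒ ΔT = -9.66°C; T = -13.96°C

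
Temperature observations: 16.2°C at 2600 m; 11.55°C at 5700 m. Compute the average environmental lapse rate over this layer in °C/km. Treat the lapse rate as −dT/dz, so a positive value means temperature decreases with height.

1.5°C/km

Γ = −ΔT/Δz = (16.2 − 11.55) / (5700 − 2600) m
  = 4.65°C / 3.1 km = 1.5°C/km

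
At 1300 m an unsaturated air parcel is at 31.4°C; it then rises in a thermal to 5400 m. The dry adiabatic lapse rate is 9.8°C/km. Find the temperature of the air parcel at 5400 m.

-8.78°C

1300 → 5400 m (dry adiabatic, 9.8°C/km): ΔT = -9.8 × 4.1 = -40.18°C → T = -8.78°C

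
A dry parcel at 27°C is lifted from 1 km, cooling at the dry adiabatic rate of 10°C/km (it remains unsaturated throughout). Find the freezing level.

3.7 km

Height above start = (27 − 0) / 10 = 2.7 km
Altitude = 1000 m + 2700 m = 3700 m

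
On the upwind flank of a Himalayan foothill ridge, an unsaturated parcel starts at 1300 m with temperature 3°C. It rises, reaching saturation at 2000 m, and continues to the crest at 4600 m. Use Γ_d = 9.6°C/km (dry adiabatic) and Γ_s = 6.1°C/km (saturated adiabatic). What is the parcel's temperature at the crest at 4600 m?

1300 → 2000 m (dry, 9.6°C/km): ΔT = -9.6 × 0.7 = -6.72°C → T = -3.72°C
2000 → 4600 m (saturated, 6.1°C/km): ΔT = -6.1 × 2.6 = -15.86°C → T = -19.58°C

-19.58°C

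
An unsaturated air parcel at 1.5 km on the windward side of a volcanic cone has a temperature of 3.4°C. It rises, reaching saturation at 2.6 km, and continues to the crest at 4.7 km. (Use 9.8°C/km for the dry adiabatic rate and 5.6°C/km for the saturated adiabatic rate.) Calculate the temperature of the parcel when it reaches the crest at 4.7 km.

1500–2600 m, dry: Δz = 1.1 km ⇒ ΔT = -10.78°C; T = -7.38°C
2600–4700 m, saturated: Δz = 2.1 km ⇒ ΔT = -11.76°C; T = -19.14°C

-19.14°C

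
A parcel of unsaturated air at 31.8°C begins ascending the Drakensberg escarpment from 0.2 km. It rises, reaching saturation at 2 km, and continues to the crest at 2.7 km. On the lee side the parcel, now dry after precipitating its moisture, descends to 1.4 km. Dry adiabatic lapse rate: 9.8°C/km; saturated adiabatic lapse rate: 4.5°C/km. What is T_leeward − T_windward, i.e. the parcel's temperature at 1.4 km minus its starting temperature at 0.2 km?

200–2000 m, dry: Δz = 1.8 km ⇒ ΔT = -17.64°C; T = 14.16°C
2000–2700 m, saturated: Δz = 0.7 km ⇒ ΔT = -3.15°C; T = 11.01°C
2700–1400 m, dry descent: Δz = 1.3 km ⇒ ΔT = +12.74°C; T = 23.75°C
Net change vs windward start: 23.75 − 31.8 = -8.05°C

-8.05°C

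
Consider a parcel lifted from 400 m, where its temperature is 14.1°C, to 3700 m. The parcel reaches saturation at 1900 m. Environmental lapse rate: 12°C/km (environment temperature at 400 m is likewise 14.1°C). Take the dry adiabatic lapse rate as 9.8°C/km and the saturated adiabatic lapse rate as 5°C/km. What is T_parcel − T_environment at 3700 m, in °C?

Parcel:
  Dry to 1900 m: -9.8 × 1.5 km = -14.7°C, so T = -0.6°C.
  Saturated to 3700 m: -5 × 1.8 km = -9°C, so T = -9.6°C.
Environment:
  Environment to 3700 m: -12 × 3.3 km = -39.6°C, so T = -25.5°C.
T_parcel − T_env = -9.6 − (-25.5) = +15.9°C

+15.9°C (parcel warmer than environment)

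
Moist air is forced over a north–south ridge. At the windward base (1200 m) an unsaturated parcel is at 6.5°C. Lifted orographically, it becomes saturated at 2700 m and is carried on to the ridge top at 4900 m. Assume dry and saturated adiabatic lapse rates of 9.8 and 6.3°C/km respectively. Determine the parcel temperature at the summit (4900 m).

From 1200 m to 2700 m (dry): cools by 9.8 × 1.5 = 14.7°C, giving -8.2°C.
From 2700 m to 4900 m (saturated): cools by 6.3 × 2.2 = 13.86°C, giving -22.06°C.

-22.06°C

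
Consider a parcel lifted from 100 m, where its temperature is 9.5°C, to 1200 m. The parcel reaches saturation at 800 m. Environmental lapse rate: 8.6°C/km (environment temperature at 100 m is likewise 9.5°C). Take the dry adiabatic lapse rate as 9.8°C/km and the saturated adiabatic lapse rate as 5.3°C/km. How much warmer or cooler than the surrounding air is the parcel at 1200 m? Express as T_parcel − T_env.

+0.48°C (parcel warmer than environment)

Parcel:
  100 → 800 m (dry, 9.8°C/km): ΔT = -9.8 × 0.7 = -6.86°C → T = 2.64°C
  800 → 1200 m (saturated, 5.3°C/km): ΔT = -5.3 × 0.4 = -2.12°C → T = 0.52°C
Environment:
  100 → 1200 m (environment, 8.6°C/km): ΔT = -8.6 × 1.1 = -9.46°C → T = 0.04°C
T_parcel − T_env = 0.52 − 0.04 = +0.48°C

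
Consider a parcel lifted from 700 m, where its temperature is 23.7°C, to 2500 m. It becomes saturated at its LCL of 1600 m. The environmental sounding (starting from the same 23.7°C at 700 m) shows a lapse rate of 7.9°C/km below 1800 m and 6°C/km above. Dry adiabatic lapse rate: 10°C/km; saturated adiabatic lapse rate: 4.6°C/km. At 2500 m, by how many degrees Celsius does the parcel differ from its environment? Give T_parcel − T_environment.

Parcel:
  Dry to 1600 m: -10 × 0.9 km = -9°C, so T = 14.7°C.
  Saturated to 2500 m: -4.6 × 0.9 km = -4.14°C, so T = 10.56°C.
Environment:
  Environment, lower layer to 1800 m: -7.9 × 1.1 km = -8.69°C, so T = 15.01°C.
  Environment, upper layer to 2500 m: -6 × 0.7 km = -4.2°C, so T = 10.81°C.
T_parcel − T_env = 10.56 − 10.81 = -0.25°C

-0.25°C (parcel cooler than environment)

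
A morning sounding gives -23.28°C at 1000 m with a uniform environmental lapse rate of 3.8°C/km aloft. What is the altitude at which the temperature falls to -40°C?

5400 m

Height above start = (-23.28 − (-40)) / 3.8 = 4.4 km
Altitude = 1000 m + 4400 m = 5400 m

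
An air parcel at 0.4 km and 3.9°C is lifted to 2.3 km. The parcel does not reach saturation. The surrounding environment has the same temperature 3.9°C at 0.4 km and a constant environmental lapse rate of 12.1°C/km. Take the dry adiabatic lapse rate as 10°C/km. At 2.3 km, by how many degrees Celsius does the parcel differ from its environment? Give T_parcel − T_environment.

Parcel:
  400–2300 m, dry: Δz = 1.9 km ⇒ ΔT = -19°C; T = -15.1°C
Environment:
  400–2300 m, environment: Δz = 1.9 km ⇒ ΔT = -22.99°C; T = -19.09°C
T_parcel − T_env = -15.1 − (-19.09) = +3.99°C

+3.99°C (parcel warmer than environment)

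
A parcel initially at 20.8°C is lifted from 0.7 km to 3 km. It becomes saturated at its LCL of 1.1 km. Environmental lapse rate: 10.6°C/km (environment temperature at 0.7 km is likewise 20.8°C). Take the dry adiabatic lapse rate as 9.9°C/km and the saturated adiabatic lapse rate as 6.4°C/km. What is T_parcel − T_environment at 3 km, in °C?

Parcel:
  700–1100 m, dry: Δz = 0.4 km ⇒ ΔT = -3.96°C; T = 16.84°C
  1100–3000 m, saturated: Δz = 1.9 km ⇒ ΔT = -12.16°C; T = 4.68°C
Environment:
  700–3000 m, environment: Δz = 2.3 km ⇒ ΔT = -24.38°C; T = -3.58°C
T_parcel − T_env = 4.68 − (-3.58) = +8.26°C

+8.26°C (parcel warmer than environment)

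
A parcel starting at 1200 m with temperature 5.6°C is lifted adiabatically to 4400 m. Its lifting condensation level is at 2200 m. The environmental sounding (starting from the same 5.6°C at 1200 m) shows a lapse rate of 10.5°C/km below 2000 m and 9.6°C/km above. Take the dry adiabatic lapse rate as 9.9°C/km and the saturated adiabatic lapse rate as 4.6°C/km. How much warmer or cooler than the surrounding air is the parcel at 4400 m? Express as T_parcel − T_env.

+11.42°C (parcel warmer than environment)

Parcel:
  1200 → 2200 m (dry, 9.9°C/km): ΔT = -9.9 × 1 = -9.9°C → T = -4.3°C
  2200 → 4400 m (saturated, 4.6°C/km): ΔT = -4.6 × 2.2 = -10.12°C → T = -14.42°C
Environment:
  1200 → 2000 m (environment, lower layer, 10.5°C/km): ΔT = -10.5 × 0.8 = -8.4°C → T = -2.8°C
  2000 → 4400 m (environment, upper layer, 9.6°C/km): ΔT = -9.6 × 2.4 = -23.04°C → T = -25.84°C
T_parcel − T_env = -14.42 − (-25.84) = +11.42°C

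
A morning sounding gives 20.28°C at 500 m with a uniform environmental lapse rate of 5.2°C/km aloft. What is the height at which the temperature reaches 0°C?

4400 m

Height above start = (20.28 − 0) / 5.2 = 3.9 km
Altitude = 500 m + 3900 m = 4400 m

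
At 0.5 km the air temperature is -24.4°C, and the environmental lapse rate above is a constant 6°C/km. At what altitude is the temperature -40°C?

3.1 km

Height above start = (-24.4 − (-40)) / 6 = 2.6 km
Altitude = 500 m + 2600 m = 3100 m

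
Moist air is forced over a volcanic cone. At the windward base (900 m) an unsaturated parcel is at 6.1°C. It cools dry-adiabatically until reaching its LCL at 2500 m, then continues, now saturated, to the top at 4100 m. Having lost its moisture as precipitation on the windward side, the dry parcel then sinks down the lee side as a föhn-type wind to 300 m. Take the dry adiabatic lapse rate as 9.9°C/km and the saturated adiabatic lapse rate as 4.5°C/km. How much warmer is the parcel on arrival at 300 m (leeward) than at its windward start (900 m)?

900–2500 m, dry: Δz = 1.6 km ⇒ ΔT = -15.84°C; T = -9.74°C
2500–4100 m, saturated: Δz = 1.6 km ⇒ ΔT = -7.2°C; T = -16.94°C
4100–300 m, dry descent: Δz = 3.8 km ⇒ ΔT = +37.62°C; T = 20.68°C
Net change vs windward start: 20.68 − 6.1 = +14.58°C

+14.58°C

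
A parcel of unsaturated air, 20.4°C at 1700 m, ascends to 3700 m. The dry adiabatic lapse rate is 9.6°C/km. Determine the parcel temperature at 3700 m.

1.2°C

From 1700 m to 3700 m (dry adiabatic): cools by 9.6 × 2 = 19.2°C, giving 1.2°C.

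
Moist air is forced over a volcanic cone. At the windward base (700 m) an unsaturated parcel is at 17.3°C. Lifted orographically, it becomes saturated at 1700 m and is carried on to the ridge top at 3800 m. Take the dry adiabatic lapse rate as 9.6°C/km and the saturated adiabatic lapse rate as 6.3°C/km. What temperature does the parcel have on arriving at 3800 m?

Dry to 1700 m: -9.6 × 1 km = -9.6°C, so T = 7.7°C.
Saturated to 3800 m: -6.3 × 2.1 km = -13.23°C, so T = -5.53°C.

-5.53°C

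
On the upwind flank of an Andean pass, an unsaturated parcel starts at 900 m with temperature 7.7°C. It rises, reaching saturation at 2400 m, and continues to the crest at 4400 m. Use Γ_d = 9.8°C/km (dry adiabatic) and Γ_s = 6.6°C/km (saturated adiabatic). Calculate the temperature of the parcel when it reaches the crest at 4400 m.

-20.2°C

900–2400 m, dry: Δz = 1.5 km ⇒ ΔT = -14.7°C; T = -7°C
2400–4400 m, saturated: Δz = 2 km ⇒ ΔT = -13.2°C; T = -20.2°C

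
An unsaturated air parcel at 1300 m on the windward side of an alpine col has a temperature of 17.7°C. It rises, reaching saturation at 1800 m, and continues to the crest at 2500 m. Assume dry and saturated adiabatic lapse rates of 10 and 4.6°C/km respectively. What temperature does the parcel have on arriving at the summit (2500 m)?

9.48°C

Dry to 1800 m: -10 × 0.5 km = -5°C, so T = 12.7°C.
Saturated to 2500 m: -4.6 × 0.7 km = -3.22°C, so T = 9.48°C.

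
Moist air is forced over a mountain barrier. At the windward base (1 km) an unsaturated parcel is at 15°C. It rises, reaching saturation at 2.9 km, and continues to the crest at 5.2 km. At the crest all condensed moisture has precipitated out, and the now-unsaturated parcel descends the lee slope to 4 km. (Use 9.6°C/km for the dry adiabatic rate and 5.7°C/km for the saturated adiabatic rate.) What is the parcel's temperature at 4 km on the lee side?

Dry to 2900 m: -9.6 × 1.9 km = -18.24°C, so T = -3.24°C.
Saturated to 5200 m: -5.7 × 2.3 km = -13.11°C, so T = -16.35°C.
Dry descent to 4000 m: +9.6 × 1.2 km = +11.52°C, so T = -4.83°C.

-4.83°C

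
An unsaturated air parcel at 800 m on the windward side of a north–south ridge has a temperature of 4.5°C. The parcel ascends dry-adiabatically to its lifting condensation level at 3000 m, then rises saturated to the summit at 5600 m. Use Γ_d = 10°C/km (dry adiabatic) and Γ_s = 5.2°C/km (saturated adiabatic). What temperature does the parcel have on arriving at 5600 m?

From 800 m to 3000 m (dry): cools by 10 × 2.2 = 22°C, giving -17.5°C.
From 3000 m to 5600 m (saturated): cools by 5.2 × 2.6 = 13.52°C, giving -31.02°C.

-31.02°C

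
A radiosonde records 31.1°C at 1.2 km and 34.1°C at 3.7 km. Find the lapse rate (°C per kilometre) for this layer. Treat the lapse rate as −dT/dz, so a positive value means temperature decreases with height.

-1.2°C/km

Γ = −ΔT/Δz = (31.1 − 34.1) / (3700 − 1200) m
  = -3°C / 2.5 km = -1.2°C/km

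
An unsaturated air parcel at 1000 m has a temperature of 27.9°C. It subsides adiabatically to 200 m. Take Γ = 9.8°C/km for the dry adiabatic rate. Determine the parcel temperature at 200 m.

Dry adiabatic to 200 m: +9.8 × 0.8 km = +7.84°C, so T = 35.74°C.

35.74°C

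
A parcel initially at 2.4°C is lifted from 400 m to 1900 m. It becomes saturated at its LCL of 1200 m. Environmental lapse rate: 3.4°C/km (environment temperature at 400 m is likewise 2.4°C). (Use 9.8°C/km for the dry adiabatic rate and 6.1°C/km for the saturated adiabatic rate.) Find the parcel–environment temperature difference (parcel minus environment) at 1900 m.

Parcel:
  Dry to 1200 m: -9.8 × 0.8 km = -7.84°C, so T = -5.44°C.
  Saturated to 1900 m: -6.1 × 0.7 km = -4.27°C, so T = -9.71°C.
Environment:
  Environment to 1900 m: -3.4 × 1.5 km = -5.1°C, so T = -2.7°C.
T_parcel − T_env = -9.71 − (-2.7) = -7.01°C

-7.01°C (parcel cooler than environment)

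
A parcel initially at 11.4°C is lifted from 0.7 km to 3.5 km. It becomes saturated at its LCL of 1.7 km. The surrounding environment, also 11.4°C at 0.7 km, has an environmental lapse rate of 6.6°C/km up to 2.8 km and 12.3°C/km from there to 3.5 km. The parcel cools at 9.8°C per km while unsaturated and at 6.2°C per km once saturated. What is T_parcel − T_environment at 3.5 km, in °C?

Parcel:
  Dry to 1700 m: -9.8 × 1 km = -9.8°C, so T = 1.6°C.
  Saturated to 3500 m: -6.2 × 1.8 km = -11.16°C, so T = -9.56°C.
Environment:
  Environment, lower layer to 2800 m: -6.6 × 2.1 km = -13.86°C, so T = -2.46°C.
  Environment, upper layer to 3500 m: -12.3 × 0.7 km = -8.61°C, so T = -11.07°C.
T_parcel − T_env = -9.56 − (-11.07) = +1.51°C

+1.51°C (parcel warmer than environment)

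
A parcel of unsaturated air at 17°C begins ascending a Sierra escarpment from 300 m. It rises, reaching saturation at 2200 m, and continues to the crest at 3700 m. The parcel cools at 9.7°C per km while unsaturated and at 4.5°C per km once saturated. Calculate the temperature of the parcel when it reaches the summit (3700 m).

-8.18°C

From 300 m to 2200 m (dry): cools by 9.7 × 1.9 = 18.43°C, giving -1.43°C.
From 2200 m to 3700 m (saturated): cools by 4.5 × 1.5 = 6.75°C, giving -8.18°C.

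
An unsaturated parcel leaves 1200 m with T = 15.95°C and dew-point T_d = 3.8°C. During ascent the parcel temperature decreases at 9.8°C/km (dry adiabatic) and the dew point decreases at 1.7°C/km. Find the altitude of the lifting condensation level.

2700 m

T and T_d converge at 9.8 − 1.7 = 8.1°C per km
Height above start = (15.95 − 3.8) / 8.1 = 1.5 km
LCL altitude = 1200 m + 1500 m = 2700 m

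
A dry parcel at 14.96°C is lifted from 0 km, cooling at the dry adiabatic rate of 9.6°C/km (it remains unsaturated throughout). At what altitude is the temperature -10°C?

Height above start = (14.96 − (-10)) / 9.6 = 2.6 km
Altitude = 0 m + 2600 m = 2600 m

2.6 km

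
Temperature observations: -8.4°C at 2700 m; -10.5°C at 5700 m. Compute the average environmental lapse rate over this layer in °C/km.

0.7°C/km

Γ = −ΔT/Δz = (-8.4 − (-10.5)) / (5700 − 2700) m
  = 2.1°C / 3 km = 0.7°C/km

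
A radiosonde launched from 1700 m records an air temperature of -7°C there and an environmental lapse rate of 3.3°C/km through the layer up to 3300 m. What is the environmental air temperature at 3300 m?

1700 → 3300 m (environmental, 3.3°C/km): ΔT = -3.3 × 1.6 = -5.28°C → T = -12.28°C

-12.28°C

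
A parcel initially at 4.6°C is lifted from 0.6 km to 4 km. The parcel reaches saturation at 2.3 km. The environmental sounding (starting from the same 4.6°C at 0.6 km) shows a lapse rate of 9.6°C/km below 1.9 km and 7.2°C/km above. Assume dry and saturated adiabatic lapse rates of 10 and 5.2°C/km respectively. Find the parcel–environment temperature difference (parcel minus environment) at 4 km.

Parcel:
  From 600 m to 2300 m (dry): cools by 10 × 1.7 = 17°C, giving -12.4°C.
  From 2300 m to 4000 m (saturated): cools by 5.2 × 1.7 = 8.84°C, giving -21.24°C.
Environment:
  From 600 m to 1900 m (environment, lower layer): cools by 9.6 × 1.3 = 12.48°C, giving -7.88°C.
  From 1900 m to 4000 m (environment, upper layer): cools by 7.2 × 2.1 = 15.12°C, giving -23°C.
T_parcel − T_env = -21.24 − (-23) = +1.76°C

+1.76°C (parcel warmer than environment)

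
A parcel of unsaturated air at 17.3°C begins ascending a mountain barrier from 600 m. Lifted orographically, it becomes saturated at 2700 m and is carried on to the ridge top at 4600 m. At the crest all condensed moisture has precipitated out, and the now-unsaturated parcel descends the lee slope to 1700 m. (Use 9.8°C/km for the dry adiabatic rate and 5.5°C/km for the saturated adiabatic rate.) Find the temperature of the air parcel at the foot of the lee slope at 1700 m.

600–2700 m, dry: Δz = 2.1 km ⇒ ΔT = -20.58°C; T = -3.28°C
2700–4600 m, saturated: Δz = 1.9 km ⇒ ΔT = -10.45°C; T = -13.73°C
4600–1700 m, dry descent: Δz = 2.9 km ⇒ ΔT = +28.42°C; T = 14.69°C

14.69°C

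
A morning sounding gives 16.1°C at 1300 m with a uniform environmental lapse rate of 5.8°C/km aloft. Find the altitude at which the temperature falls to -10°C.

Height above start = (16.1 − (-10)) / 5.8 = 4.5 km
Altitude = 1300 m + 4500 m = 5800 m

5800 m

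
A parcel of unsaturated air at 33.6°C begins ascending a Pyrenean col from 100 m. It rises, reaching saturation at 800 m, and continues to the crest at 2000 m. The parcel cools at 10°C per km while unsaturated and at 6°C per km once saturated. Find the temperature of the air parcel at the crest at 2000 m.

100 → 800 m (dry, 10°C/km): ΔT = -10 × 0.7 = -7°C → T = 26.6°C
800 → 2000 m (saturated, 6°C/km): ΔT = -6 × 1.2 = -7.2°C → T = 19.4°C

19.4°C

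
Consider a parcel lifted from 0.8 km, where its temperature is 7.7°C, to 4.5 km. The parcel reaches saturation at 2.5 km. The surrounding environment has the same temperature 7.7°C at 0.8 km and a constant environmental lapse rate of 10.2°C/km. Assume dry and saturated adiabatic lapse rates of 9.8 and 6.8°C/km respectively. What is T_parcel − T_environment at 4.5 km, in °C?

Parcel:
  800–2500 m, dry: Δz = 1.7 km ⇒ ΔT = -16.66°C; T = -8.96°C
  2500–4500 m, saturated: Δz = 2 km ⇒ ΔT = -13.6°C; T = -22.56°C
Environment:
  800–4500 m, environment: Δz = 3.7 km ⇒ ΔT = -37.74°C; T = -30.04°C
T_parcel − T_env = -22.56 − (-30.04) = +7.48°C

+7.48°C (parcel warmer than environment)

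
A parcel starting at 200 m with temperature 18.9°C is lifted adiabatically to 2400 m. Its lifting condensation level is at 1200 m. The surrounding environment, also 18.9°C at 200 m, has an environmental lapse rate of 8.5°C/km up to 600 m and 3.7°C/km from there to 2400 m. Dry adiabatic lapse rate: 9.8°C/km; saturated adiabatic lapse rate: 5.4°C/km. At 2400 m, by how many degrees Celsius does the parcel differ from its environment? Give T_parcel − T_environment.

-6.22°C (parcel cooler than environment)

Parcel:
  200–1200 m, dry: Δz = 1 km ⇒ ΔT = -9.8°C; T = 9.1°C
  1200–2400 m, saturated: Δz = 1.2 km ⇒ ΔT = -6.48°C; T = 2.62°C
Environment:
  200–600 m, environment, lower layer: Δz = 0.4 km ⇒ ΔT = -3.4°C; T = 15.5°C
  600–2400 m, environment, upper layer: Δz = 1.8 km ⇒ ΔT = -6.66°C; T = 8.84°C
T_parcel − T_env = 2.62 − 8.84 = -6.22°C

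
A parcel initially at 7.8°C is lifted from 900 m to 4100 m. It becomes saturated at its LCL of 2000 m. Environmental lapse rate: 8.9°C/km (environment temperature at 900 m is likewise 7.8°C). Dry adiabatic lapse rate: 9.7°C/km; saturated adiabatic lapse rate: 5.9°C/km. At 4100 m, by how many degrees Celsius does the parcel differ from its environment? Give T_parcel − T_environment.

Parcel:
  From 900 m to 2000 m (dry): cools by 9.7 × 1.1 = 10.67°C, giving -2.87°C.
  From 2000 m to 4100 m (saturated): cools by 5.9 × 2.1 = 12.39°C, giving -15.26°C.
Environment:
  From 900 m to 4100 m (environment): cools by 8.9 × 3.2 = 28.48°C, giving -20.68°C.
T_parcel − T_env = -15.26 − (-20.68) = +5.42°C

+5.42°C (parcel warmer than environment)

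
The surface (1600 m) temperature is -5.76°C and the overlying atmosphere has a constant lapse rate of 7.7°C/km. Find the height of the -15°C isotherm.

2800 m

Height above start = (-5.76 − (-15)) / 7.7 = 1.2 km
Altitude = 1600 m + 1200 m = 2800 m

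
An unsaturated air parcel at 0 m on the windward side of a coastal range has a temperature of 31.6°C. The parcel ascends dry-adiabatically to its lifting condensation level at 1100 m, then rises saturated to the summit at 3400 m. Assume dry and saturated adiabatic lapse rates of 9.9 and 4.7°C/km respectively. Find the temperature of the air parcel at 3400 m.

Dry to 1100 m: -9.9 × 1.1 km = -10.89°C, so T = 20.71°C.
Saturated to 3400 m: -4.7 × 2.3 km = -10.81°C, so T = 9.9°C.

9.9°C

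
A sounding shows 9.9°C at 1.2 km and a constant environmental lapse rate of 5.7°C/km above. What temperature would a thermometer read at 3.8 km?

1200–3800 m, environmental: Δz = 2.6 km ⇒ ΔT = -14.82°C; T = -4.92°C

-4.92°C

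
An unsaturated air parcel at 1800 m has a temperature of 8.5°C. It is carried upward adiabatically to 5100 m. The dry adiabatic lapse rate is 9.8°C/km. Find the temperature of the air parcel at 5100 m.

1800 → 5100 m (dry adiabatic, 9.8°C/km): ΔT = -9.8 × 3.3 = -32.34°C → T = -23.84°C

-23.84°C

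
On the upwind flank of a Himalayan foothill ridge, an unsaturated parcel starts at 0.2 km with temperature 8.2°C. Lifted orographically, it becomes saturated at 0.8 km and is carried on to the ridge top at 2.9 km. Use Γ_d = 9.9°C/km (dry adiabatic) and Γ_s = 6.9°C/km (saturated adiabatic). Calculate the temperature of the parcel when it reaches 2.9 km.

-12.23°C

From 200 m to 800 m (dry): cools by 9.9 × 0.6 = 5.94°C, giving 2.26°C.
From 800 m to 2900 m (saturated): cools by 6.9 × 2.1 = 14.49°C, giving -12.23°C.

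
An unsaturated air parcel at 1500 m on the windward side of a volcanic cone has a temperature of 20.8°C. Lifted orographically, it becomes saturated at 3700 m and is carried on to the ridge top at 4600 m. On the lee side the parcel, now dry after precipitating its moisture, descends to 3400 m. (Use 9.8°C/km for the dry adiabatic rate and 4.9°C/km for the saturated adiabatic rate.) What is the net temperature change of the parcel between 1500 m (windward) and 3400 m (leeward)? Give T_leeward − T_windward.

-14.21°C

1500 → 3700 m (dry, 9.8°C/km): ΔT = -9.8 × 2.2 = -21.56°C → T = -0.76°C
3700 → 4600 m (saturated, 4.9°C/km): ΔT = -4.9 × 0.9 = -4.41°C → T = -5.17°C
4600 → 3400 m (dry descent, 9.8°C/km): ΔT = +9.8 × 1.2 = +11.76°C → T = 6.59°C
Net change vs windward start: 6.59 − 20.8 = -14.21°C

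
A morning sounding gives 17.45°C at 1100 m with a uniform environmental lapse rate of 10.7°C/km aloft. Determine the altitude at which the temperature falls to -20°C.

Height above start = (17.45 − (-20)) / 10.7 = 3.5 km
Altitude = 1100 m + 3500 m = 4600 m

4600 m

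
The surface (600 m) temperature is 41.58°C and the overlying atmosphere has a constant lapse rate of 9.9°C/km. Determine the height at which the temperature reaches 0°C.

Height above start = (41.58 − 0) / 9.9 = 4.2 km
Altitude = 600 m + 4200 m = 4800 m

4800 m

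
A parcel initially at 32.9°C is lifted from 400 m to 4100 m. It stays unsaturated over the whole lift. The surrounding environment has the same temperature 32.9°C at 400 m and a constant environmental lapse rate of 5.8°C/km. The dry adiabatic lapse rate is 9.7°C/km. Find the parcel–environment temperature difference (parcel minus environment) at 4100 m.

-14.43°C (parcel cooler than environment)

Parcel:
  400 → 4100 m (dry, 9.7°C/km): ΔT = -9.7 × 3.7 = -35.89°C → T = -2.99°C
Environment:
  400 → 4100 m (environment, 5.8°C/km): ΔT = -5.8 × 3.7 = -21.46°C → T = 11.44°C
T_parcel − T_env = -2.99 − 11.44 = -14.43°C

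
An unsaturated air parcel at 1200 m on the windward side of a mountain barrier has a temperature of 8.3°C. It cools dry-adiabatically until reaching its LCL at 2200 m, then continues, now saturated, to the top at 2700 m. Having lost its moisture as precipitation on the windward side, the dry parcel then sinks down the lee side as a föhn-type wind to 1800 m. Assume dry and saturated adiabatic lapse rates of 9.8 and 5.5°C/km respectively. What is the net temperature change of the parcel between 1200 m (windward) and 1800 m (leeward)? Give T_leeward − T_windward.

-3.73°C

Dry to 2200 m: -9.8 × 1 km = -9.8°C, so T = -1.5°C.
Saturated to 2700 m: -5.5 × 0.5 km = -2.75°C, so T = -4.25°C.
Dry descent to 1800 m: +9.8 × 0.9 km = +8.82°C, so T = 4.57°C.
Net change vs windward start: 4.57 − 8.3 = -3.73°C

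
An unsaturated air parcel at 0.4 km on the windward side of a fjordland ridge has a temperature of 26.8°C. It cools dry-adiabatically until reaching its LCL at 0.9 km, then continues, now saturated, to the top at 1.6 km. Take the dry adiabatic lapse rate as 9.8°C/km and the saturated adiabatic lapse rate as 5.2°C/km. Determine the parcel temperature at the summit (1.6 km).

400–900 m, dry: Δz = 0.5 km ⇒ ΔT = -4.9°C; T = 21.9°C
900–1600 m, saturated: Δz = 0.7 km ⇒ ΔT = -3.64°C; T = 18.26°C

18.26°C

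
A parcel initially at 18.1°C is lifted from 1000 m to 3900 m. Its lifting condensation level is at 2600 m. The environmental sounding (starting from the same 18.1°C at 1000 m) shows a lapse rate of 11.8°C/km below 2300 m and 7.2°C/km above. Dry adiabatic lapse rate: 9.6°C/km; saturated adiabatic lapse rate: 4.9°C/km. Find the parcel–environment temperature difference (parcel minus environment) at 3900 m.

+5.13°C (parcel warmer than environment)

Parcel:
  From 1000 m to 2600 m (dry): cools by 9.6 × 1.6 = 15.36°C, giving 2.74°C.
  From 2600 m to 3900 m (saturated): cools by 4.9 × 1.3 = 6.37°C, giving -3.63°C.
Environment:
  From 1000 m to 2300 m (environment, lower layer): cools by 11.8 × 1.3 = 15.34°C, giving 2.76°C.
  From 2300 m to 3900 m (environment, upper layer): cools by 7.2 × 1.6 = 11.52°C, giving -8.76°C.
T_parcel − T_env = -3.63 − (-8.76) = +5.13°C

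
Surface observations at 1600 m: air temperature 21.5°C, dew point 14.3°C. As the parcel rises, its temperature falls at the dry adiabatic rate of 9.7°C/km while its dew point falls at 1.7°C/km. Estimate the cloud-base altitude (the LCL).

2500 m

T and T_d converge at 9.7 − 1.7 = 8°C per km
Height above start = (21.5 − 14.3) / 8 = 0.9 km
LCL altitude = 1600 m + 900 m = 2500 m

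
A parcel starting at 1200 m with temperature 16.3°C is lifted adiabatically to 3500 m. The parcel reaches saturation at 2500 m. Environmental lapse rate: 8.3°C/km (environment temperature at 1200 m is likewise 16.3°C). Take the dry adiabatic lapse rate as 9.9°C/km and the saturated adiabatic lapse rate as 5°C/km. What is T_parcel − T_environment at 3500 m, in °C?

Parcel:
  Dry to 2500 m: -9.9 × 1.3 km = -12.87°C, so T = 3.43°C.
  Saturated to 3500 m: -5 × 1 km = -5°C, so T = -1.57°C.
Environment:
  Environment to 3500 m: -8.3 × 2.3 km = -19.09°C, so T = -2.79°C.
T_parcel − T_env = -1.57 − (-2.79) = +1.22°C

+1.22°C (parcel warmer than environment)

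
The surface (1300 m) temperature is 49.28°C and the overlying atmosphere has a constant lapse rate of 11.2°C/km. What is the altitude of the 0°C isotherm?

5700 m

Height above start = (49.28 − 0) / 11.2 = 4.4 km
Altitude = 1300 m + 4400 m = 5700 m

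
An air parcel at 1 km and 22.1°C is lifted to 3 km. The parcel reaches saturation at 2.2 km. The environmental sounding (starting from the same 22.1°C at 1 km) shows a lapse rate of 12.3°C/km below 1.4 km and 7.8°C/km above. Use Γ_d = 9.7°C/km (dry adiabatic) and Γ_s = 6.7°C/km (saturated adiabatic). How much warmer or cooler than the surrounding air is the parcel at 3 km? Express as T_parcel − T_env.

+0.4°C (parcel warmer than environment)

Parcel:
  From 1000 m to 2200 m (dry): cools by 9.7 × 1.2 = 11.64°C, giving 10.46°C.
  From 2200 m to 3000 m (saturated): cools by 6.7 × 0.8 = 5.36°C, giving 5.1°C.
Environment:
  From 1000 m to 1400 m (environment, lower layer): cools by 12.3 × 0.4 = 4.92°C, giving 17.18°C.
  From 1400 m to 3000 m (environment, upper layer): cools by 7.8 × 1.6 = 12.48°C, giving 4.7°C.
T_parcel − T_env = 5.1 − 4.7 = +0.4°C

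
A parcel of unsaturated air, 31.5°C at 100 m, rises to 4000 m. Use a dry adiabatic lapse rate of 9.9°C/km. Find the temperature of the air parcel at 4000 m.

Dry adiabatic to 4000 m: -9.9 × 3.9 km = -38.61°C, so T = -7.11°C.

-7.11°C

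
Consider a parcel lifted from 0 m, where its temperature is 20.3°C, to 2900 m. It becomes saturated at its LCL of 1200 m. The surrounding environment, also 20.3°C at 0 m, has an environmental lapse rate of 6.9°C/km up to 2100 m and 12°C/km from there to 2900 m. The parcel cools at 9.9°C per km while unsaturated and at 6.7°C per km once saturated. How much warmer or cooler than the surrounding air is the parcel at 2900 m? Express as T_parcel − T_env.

+0.82°C (parcel warmer than environment)

Parcel:
  0 → 1200 m (dry, 9.9°C/km): ΔT = -9.9 × 1.2 = -11.88°C → T = 8.42°C
  1200 → 2900 m (saturated, 6.7°C/km): ΔT = -6.7 × 1.7 = -11.39°C → T = -2.97°C
Environment:
  0 → 2100 m (environment, lower layer, 6.9°C/km): ΔT = -6.9 × 2.1 = -14.49°C → T = 5.81°C
  2100 → 2900 m (environment, upper layer, 12°C/km): ΔT = -12 × 0.8 = -9.6°C → T = -3.79°C
T_parcel − T_env = -2.97 − (-3.79) = +0.82°C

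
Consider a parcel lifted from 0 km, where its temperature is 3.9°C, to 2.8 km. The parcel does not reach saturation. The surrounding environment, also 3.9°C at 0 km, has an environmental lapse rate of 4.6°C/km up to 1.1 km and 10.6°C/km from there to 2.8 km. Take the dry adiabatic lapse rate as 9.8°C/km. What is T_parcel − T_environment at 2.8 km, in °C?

Parcel:
  0 → 2800 m (dry, 9.8°C/km): ΔT = -9.8 × 2.8 = -27.44°C → T = -23.54°C
Environment:
  0 → 1100 m (environment, lower layer, 4.6°C/km): ΔT = -4.6 × 1.1 = -5.06°C → T = -1.16°C
  1100 → 2800 m (environment, upper layer, 10.6°C/km): ΔT = -10.6 × 1.7 = -18.02°C → T = -19.18°C
T_parcel − T_env = -23.54 − (-19.18) = -4.36°C

-4.36°C (parcel cooler than environment)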